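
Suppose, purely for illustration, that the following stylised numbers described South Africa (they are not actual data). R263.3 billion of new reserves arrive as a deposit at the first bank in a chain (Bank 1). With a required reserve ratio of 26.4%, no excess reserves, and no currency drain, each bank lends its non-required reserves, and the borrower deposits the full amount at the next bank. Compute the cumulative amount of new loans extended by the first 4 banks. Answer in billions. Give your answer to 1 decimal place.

R518.7 billion

Bank i lends (1 − rr)^i of the original deposit: Bank 1 lends 263.3·0.7360 = 193.7888, Bank 2 lends 263.3·0.7360² ≈ 142.6286, and so on.
Summing a geometric series: total = 263.3·[0.7360·(1 − 0.7360^4) / (1 − 0.7360)] ≈ 518.6533 billion.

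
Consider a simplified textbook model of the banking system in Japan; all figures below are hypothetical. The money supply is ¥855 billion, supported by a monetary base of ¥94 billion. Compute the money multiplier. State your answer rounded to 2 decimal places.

The money multiplier is m = M / MB = 855 / 94 ≈ 9.09574.

9.10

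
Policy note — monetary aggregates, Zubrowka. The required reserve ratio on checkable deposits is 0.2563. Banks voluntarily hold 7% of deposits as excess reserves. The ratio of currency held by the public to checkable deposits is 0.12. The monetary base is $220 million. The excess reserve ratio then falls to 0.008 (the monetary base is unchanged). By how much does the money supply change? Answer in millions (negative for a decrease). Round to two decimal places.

$89.07 million

Initially m₁ = (1 + 0.12) / (0.2563 + 0.07 + 0.12) ≈ 2.509523, so M₁ = 2.509523 × 220 ≈ 552.0951 million.
After the change m₂ = (1 + 0.12) / (0.2563 + 0.008 + 0.12) ≈ 2.914390, so M₂ = 2.914390 × 220 = 641.1658 million.
ΔM = M₂ − M₁ = 641.1658 − 552.0951 = 89.0707 million.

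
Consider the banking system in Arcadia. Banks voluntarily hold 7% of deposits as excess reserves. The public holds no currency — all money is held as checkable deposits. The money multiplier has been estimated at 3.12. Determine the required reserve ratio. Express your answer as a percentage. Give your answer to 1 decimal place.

Using m = 3.12. Since m = (1 + c)/(c + rr + e), the denominator satisfies c + rr + e = (1 + c)/m = (1 + 0) / 3.12 ≈ 0.320513.
With c = 0 and e = 0.07, the required reserve ratio is 0.320513 − 0 − 0.07 = 0.250513.

25.1%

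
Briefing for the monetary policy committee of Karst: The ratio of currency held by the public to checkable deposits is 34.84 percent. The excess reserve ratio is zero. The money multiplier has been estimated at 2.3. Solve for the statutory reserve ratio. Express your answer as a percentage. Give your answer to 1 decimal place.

Using m = 2.3. Since m = (1 + c)/(c + rr + e), the denominator satisfies c + rr + e = (1 + c)/m = (1 + 0.3484) / 2.3 ≈ 0.586261.
With c = 0.3484 and e = 0, the statutory reserve ratio is 0.586261 − 0.3484 − 0 = 0.237861.

23.8%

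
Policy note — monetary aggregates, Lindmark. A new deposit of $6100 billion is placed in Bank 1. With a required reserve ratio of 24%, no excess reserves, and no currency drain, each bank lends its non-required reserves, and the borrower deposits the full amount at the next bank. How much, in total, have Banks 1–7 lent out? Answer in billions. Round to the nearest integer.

Bank i lends (1 − rr)^i of the original deposit: Bank 1 lends 6100·0.7600 = 4636.0000, Bank 2 lends 6100·0.7600² = 3523.3600, and so on.
Summing a geometric series: total = 6100·[0.7600·(1 − 0.7600^7) / (1 − 0.7600)] ≈ 16487.7032 billion.

$16488 billion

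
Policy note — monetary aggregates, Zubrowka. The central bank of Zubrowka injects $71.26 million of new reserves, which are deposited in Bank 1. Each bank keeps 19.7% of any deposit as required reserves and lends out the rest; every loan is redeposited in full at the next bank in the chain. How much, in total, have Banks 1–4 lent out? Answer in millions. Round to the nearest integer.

Bank i lends (1 − rr)^i of the original deposit: Bank 1 lends 71.26·0.8030 ≈ 57.2218, Bank 2 lends 71.26·0.8030² ≈ 45.9491, and so on.
Summing a geometric series: total = 71.26·[0.8030·(1 − 0.8030^4) / (1 − 0.8030)] ≈ 169.6964 million.

$170 million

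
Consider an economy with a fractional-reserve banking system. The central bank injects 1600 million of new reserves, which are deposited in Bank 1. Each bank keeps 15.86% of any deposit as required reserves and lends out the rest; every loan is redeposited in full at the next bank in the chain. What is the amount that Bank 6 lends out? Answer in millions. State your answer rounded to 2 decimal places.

Each bank lends a fraction (1 − rr) = 0.8414 of the deposit it receives, so Bank 6 receives 1600·0.8414^5 and lends 1600·0.8414^6 ≈ 567.7211 million.

567.72 million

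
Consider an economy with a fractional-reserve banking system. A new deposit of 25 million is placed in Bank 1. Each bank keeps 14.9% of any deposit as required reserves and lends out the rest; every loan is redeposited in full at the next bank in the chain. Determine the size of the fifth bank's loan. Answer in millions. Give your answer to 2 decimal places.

11.16 million

Each bank lends a fraction (1 − rr) = 0.8510 of the deposit it receives, so Bank 5 receives 25·0.8510^4 and lends 25·0.8510^5 ≈ 11.1580 million.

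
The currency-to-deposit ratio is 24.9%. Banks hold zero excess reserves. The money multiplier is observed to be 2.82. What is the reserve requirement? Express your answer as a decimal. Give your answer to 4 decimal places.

0.1939

Using m = 2.82. Since m = (1 + c)/(c + rr + e), the denominator satisfies c + rr + e = (1 + c)/m = (1 + 0.249) / 2.82 ≈ 0.442908.
With c = 0.249 and e = 0, the reserve requirement is 0.442908 − 0.249 − 0 = 0.193908.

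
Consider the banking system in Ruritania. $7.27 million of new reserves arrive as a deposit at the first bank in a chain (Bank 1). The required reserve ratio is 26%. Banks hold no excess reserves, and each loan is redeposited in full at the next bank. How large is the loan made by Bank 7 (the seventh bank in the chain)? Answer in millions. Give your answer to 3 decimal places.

Each bank lends a fraction (1 − rr) = 0.7400 of the deposit it receives, so Bank 7 receives 7.27·0.7400^6 and lends 7.27·0.7400^7 ≈ 0.8834 million.

$0.883 million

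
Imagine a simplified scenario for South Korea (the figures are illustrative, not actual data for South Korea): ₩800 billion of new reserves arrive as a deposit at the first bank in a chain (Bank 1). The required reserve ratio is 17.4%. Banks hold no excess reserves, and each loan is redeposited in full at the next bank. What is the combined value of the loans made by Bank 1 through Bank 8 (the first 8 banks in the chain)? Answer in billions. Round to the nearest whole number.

₩2975 billion

Bank i lends (1 − rr)^i of the original deposit: Bank 1 lends 800·0.8260 = 660.8000, Bank 2 lends 800·0.8260² = 545.8208, and so on.
Summing a geometric series: total = 800·[0.8260·(1 − 0.8260^8) / (1 − 0.8260)] ≈ 2974.7744 billion.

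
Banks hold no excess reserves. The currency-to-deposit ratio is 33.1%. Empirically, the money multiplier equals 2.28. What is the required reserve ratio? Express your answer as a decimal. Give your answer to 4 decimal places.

Using m = 2.28. Since m = (1 + c)/(c + rr + e), the denominator satisfies c + rr + e = (1 + c)/m = (1 + 0.331) / 2.28 ≈ 0.583772.
With c = 0.331 and e = 0, the required reserve ratio is 0.583772 − 0.331 − 0 = 0.252772.

0.2528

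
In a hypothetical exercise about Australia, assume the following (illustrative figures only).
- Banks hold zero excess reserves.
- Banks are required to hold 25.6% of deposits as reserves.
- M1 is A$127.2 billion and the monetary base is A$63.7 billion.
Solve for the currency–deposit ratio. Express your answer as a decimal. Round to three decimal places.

Using m = M/MB = 127.2/63.7 ≈ 1.996860. From m = (1 + c)/(c + rr + e), rearranging gives 1 + c = m·(c + rr + e), so c·(1 − m) = m·(rr + e) − 1.
Hence c = [m·(rr + e) − 1]/(1 − m) = [1.996860 × (0.256 + 0) − 1] / (1 − 1.996860) ≈ 0.490344.

0.490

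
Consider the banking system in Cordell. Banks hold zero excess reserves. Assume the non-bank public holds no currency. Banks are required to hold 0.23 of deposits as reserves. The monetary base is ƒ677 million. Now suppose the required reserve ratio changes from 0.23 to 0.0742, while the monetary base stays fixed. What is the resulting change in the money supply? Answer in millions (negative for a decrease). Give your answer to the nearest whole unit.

Initially m₁ = 1 / (0.23) ≈ 4.3478, so M₁ = 4.3478 × 677 = 2943.4606 million.
After the change m₂ = 1 / (0.0742) ≈ 13.4771, so M₂ = 13.4771 × 677 = 9123.9967 million.
ΔM = M₂ − M₁ = 9123.9967 − 2943.4606 = 6180.5361 million.

ƒ6181 million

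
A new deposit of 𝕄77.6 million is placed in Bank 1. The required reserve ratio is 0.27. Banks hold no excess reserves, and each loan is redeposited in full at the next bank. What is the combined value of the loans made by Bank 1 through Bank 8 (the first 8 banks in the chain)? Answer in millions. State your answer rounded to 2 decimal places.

Bank i lends (1 − rr)^i of the original deposit: Bank 1 lends 77.6·0.7300 = 56.6480, Bank 2 lends 77.6·0.7300² ≈ 41.3530, and so on.
Summing a geometric series: total = 77.6·[0.7300·(1 − 0.7300^8) / (1 − 0.7300)] ≈ 192.8873 million.

𝕄192.89 million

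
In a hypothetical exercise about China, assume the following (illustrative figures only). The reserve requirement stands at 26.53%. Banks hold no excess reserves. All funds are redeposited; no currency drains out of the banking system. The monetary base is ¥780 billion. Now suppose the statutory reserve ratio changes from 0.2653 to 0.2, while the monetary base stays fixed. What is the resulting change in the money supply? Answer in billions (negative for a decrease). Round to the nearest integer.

Initially m₁ = 1 / (0.2653) ≈ 3.7693, so M₁ = 3.7693 × 780 = 2940.054 billion.
After the change m₂ = 1 / (0.2) = 5, so M₂ = 5 × 780 = 3900 billion.
ΔM = M₂ − M₁ = 3900 − 2940.054 = 959.946 billion.

¥960 billion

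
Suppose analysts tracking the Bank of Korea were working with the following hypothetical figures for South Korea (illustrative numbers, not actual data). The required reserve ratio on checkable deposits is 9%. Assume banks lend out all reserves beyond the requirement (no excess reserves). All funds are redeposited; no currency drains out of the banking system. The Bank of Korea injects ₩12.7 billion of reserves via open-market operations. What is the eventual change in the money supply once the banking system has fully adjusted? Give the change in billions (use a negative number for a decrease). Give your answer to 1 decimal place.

₩141.1 billion

The simple money multiplier is m = 1/rr = 1/0.09 ≈ 11.1111.
An open-market purchase increases the monetary base by 12.7 billion, so ΔM = m × ΔMB = 11.1111 × 12.7 ≈ 141.111 billion.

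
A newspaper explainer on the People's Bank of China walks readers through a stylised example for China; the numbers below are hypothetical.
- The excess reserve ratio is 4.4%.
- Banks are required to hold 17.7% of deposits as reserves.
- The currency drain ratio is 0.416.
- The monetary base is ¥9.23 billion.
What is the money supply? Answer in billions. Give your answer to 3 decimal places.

The money multiplier is m = (1 + c) / (rr + e + c) = (1 + 0.416) / (0.177 + 0.044 + 0.416) ≈ 2.22292.
So M = m × MB = 2.22292 × 9.23 ≈ 20.5176 billion.

¥20.518 billion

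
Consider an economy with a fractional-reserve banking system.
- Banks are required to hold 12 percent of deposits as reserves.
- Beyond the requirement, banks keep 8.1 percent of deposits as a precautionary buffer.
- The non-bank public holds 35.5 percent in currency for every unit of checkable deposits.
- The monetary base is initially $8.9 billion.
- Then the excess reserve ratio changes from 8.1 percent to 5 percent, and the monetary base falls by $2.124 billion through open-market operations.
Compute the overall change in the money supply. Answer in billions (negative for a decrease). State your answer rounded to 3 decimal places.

Before: m₁ = (1 + 0.355) / (0.12 + 0.081 + 0.355) ≈ 2.43705, MB₁ = 8.9, so M₁ = 2.43705 × 8.9 ≈ 21.6897 billion.
After: m₂ = (1 + 0.355) / (0.12 + 0.05 + 0.355) ≈ 2.58095, MB₂ = 8.9 − 2.124 = 6.776, so M₂ = 2.58095 × 6.776 ≈ 17.4885 billion.
ΔM = M₂ − M₁ = 17.4885 − 21.6897 = -4.2012 billion.

-4.201 billion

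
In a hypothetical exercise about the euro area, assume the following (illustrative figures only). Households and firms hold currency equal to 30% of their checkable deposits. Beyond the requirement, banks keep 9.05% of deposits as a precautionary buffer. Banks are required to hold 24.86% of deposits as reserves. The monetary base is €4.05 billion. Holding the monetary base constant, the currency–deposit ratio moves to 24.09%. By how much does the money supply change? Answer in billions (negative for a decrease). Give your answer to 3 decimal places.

Initially m₁ = (1 + 0.3) / (0.2486 + 0.0905 + 0.3) ≈ 2.03411, so M₁ = 2.03411 × 4.05 ≈ 8.2381 billion.
After the change m₂ = (1 + 0.2409) / (0.2486 + 0.0905 + 0.2409) ≈ 2.13948, so M₂ = 2.13948 × 4.05 ≈ 8.6649 billion.
ΔM = M₂ − M₁ = 8.6649 − 8.2381 = 0.4268 billion.

€0.427 billion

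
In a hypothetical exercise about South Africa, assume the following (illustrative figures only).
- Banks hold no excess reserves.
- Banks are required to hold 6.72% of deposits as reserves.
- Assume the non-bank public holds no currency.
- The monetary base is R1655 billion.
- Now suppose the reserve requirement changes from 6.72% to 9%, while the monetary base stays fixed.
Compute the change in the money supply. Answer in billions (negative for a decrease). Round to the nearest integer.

-6239 billion

Initially m₁ = 1 / (0.0672) ≈ 14.88095, so M₁ = 14.88095 × 1655 ≈ 24627.9722 billion.
After the change m₂ = 1 / (0.09) ≈ 11.11111, so M₂ = 11.11111 × 1655 ≈ 18388.8871 billion.
ΔM = M₂ − M₁ = 18388.8871 − 24627.9722 = -6239.0851 billion.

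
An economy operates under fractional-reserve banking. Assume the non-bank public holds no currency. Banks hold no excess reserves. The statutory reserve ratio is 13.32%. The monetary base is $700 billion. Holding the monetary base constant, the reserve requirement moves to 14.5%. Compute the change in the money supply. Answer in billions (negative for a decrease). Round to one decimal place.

-427.7 billion

Initially m₁ = 1 / (0.1332) ≈ 7.50751, so M₁ = 7.50751 × 700 = 5255.257 billion.
After the change m₂ = 1 / (0.145) ≈ 6.89655, so M₂ = 6.89655 × 700 = 4827.585 billion.
ΔM = M₂ − M₁ = 4827.585 − 5255.257 = -427.672 billion.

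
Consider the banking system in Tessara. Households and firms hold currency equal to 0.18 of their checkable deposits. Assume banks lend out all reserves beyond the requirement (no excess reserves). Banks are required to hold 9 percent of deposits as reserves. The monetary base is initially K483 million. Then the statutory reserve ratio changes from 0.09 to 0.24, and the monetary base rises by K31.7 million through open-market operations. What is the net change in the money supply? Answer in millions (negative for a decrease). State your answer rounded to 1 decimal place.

Before: m₁ = (1 + 0.18) / (0.09 + 0.18) ≈ 4.37037, MB₁ = 483, so M₁ = 4.37037 × 483 ≈ 2110.8887 million.
After: m₂ = (1 + 0.18) / (0.24 + 0.18) ≈ 2.80952, MB₂ = 483 + 31.7 = 514.7, so M₂ = 2.80952 × 514.7 ≈ 1446.0599 million.
ΔM = M₂ − M₁ = 1446.0599 − 2110.8887 = -664.8288 million.

-664.8 million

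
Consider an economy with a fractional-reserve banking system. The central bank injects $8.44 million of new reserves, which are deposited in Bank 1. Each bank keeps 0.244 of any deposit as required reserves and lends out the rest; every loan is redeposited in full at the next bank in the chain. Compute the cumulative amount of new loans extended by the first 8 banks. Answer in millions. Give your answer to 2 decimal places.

$23.36 million

Bank i lends (1 − rr)^i of the original deposit: Bank 1 lends 8.44·0.7560 ≈ 6.3806, Bank 2 lends 8.44·0.7560² ≈ 4.8238, and so on.
Summing a geometric series: total = 8.44·[0.7560·(1 − 0.7560^8) / (1 − 0.7560)] ≈ 23.3599 million.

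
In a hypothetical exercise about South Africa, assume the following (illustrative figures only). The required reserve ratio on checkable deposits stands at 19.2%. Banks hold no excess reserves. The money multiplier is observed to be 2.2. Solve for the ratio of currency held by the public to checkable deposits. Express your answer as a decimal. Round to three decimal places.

0.481

Using m = 2.2. From m = (1 + c)/(c + rr + e), rearranging gives 1 + c = m·(c + rr + e), so c·(1 − m) = m·(rr + e) − 1.
Hence c = [m·(rr + e) − 1]/(1 − m) = [2.2 × (0.192 + 0) − 1] / (1 − 2.2) ≈ 0.481333.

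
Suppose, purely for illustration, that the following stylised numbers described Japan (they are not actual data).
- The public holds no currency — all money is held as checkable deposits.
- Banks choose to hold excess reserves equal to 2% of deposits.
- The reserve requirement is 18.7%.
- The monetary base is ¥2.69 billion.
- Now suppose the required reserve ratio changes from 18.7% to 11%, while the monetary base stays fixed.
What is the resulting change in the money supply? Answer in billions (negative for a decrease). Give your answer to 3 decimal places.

¥7.697 billion

Initially m₁ = 1 / (0.187 + 0.02) ≈ 4.83092, so M₁ = 4.83092 × 2.69 ≈ 12.9952 billion.
After the change m₂ = 1 / (0.11 + 0.02) ≈ 7.69231, so M₂ = 7.69231 × 2.69 ≈ 20.6923 billion.
ΔM = M₂ − M₁ = 20.6923 − 12.9952 = 7.6971 billion.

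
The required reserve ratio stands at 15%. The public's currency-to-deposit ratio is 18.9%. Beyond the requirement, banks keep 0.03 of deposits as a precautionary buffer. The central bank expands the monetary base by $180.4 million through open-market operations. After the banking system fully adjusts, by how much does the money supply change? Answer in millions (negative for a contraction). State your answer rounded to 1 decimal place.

$581.3 million

The money multiplier is m = (1 + c) / (rr + e + c) = (1 + 0.189) / (0.15 + 0.03 + 0.189) ≈ 3.22222.
The purchase adds 180.4 million of base, so ΔM = m × ΔMB = 3.22222 × (+180.4) ≈ 581.2885 million.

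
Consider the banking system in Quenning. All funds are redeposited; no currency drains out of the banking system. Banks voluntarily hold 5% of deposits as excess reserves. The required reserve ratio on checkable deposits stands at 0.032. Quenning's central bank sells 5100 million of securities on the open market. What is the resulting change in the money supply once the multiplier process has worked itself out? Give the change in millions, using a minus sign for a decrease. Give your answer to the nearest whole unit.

-62195 million

The money multiplier is m = 1 / (rr + e) = 1 / (0.032 + 0.05) ≈ 12.19512.
The sale removes 5100 million of base, so ΔM = m × ΔMB = 12.19512 × (−5100) = -62195.112 million.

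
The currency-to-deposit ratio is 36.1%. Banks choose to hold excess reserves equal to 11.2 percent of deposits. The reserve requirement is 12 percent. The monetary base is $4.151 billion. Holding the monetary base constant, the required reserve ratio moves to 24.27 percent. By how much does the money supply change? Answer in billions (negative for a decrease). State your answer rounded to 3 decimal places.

-1.633 billion

Initially m₁ = (1 + 0.361) / (0.12 + 0.112 + 0.361) ≈ 2.29511, so M₁ = 2.29511 × 4.151 ≈ 9.527 billion.
After the change m₂ = (1 + 0.361) / (0.2427 + 0.112 + 0.361) ≈ 1.90163, so M₂ = 1.90163 × 4.151 ≈ 7.8937 billion.
ΔM = M₂ − M₁ = 7.8937 − 9.527 = -1.6333 billion.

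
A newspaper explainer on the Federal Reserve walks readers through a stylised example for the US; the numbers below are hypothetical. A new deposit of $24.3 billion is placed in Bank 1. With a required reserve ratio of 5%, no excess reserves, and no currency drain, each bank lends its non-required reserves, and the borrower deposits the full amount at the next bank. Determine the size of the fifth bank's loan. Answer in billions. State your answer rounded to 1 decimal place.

$18.8 billion

Each bank lends a fraction (1 − rr) = 0.9500 of the deposit it receives, so Bank 5 receives 24.3·0.9500^4 and lends 24.3·0.9500^5 ≈ 18.8029 billion.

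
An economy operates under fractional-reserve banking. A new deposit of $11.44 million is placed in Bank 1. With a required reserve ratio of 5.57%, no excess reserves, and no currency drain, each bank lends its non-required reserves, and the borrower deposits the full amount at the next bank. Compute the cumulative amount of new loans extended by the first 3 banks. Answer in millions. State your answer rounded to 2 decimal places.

$30.64 million

Bank i lends (1 − rr)^i of the original deposit: Bank 1 lends 11.44·0.9443 ≈ 10.8028, Bank 2 lends 11.44·0.9443² ≈ 10.2011, and so on.
Summing a geometric series: total = 11.44·[0.9443·(1 − 0.9443^3) / (1 − 0.9443)] ≈ 30.6367 million.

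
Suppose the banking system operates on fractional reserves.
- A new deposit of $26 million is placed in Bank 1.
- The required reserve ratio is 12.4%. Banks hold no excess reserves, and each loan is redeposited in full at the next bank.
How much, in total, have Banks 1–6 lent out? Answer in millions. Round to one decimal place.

$100.7 million

Bank i lends (1 − rr)^i of the original deposit: Bank 1 lends 26·0.8760 = 22.7760, Bank 2 lends 26·0.8760² ≈ 19.9518, and so on.
Summing a geometric series: total = 26·[0.8760·(1 − 0.8760^6) / (1 − 0.8760)] ≈ 100.6770 million.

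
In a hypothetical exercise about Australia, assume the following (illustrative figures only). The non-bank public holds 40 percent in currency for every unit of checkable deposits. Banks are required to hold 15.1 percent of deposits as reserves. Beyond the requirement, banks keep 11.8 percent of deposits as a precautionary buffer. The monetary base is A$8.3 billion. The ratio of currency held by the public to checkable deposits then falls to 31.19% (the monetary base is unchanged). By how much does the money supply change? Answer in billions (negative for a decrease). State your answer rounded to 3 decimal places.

Initially m₁ = (1 + 0.4) / (0.151 + 0.118 + 0.4) ≈ 2.09268, so M₁ = 2.09268 × 8.3 ≈ 17.3692 billion.
After the change m₂ = (1 + 0.3119) / (0.151 + 0.118 + 0.3119) ≈ 2.25839, so M₂ = 2.25839 × 8.3 ≈ 18.7446 billion.
ΔM = M₂ − M₁ = 18.7446 − 17.3692 = 1.3754 billion.

A$1.375 billion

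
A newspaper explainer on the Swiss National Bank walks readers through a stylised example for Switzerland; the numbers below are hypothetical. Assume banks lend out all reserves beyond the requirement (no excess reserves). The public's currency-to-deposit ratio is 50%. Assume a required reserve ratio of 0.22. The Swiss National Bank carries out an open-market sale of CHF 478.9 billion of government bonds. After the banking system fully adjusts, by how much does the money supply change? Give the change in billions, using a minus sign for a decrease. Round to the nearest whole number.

The money multiplier is m = (1 + c) / (rr + c) = (1 + 0.5) / (0.22 + 0.5) ≈ 2.0833.
The sale removes 478.9 billion of base, so ΔM = m × ΔMB = 2.0833 × (−478.9) ≈ -997.6924 billion.

-998 billion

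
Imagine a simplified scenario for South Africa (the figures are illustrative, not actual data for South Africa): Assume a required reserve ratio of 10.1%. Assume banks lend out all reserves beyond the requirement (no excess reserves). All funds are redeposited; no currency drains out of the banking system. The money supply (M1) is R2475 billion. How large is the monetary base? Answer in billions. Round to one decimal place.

R250.0 billion

With no currency drain and no excess reserves, the money multiplier is m = 1/rr = 1/0.101 ≈ 9.900990.
The monetary base is MB = M / m = 2475 / 9.900990 ≈ 249.975 billion.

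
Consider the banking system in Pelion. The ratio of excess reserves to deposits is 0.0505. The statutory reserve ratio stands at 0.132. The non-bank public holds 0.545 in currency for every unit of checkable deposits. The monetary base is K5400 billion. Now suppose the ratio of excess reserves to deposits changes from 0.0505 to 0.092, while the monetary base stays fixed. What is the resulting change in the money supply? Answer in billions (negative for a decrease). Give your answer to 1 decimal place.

Initially m₁ = (1 + 0.545) / (0.132 + 0.0505 + 0.545) ≈ 2.123711, so M₁ = 2.123711 × 5400 = 11468.0394 billion.
After the change m₂ = (1 + 0.545) / (0.132 + 0.092 + 0.545) ≈ 2.009103, so M₂ = 2.009103 × 5400 = 10849.1562 billion.
ΔM = M₂ − M₁ = 10849.1562 − 11468.0394 = -618.8832 billion.

-618.9 billion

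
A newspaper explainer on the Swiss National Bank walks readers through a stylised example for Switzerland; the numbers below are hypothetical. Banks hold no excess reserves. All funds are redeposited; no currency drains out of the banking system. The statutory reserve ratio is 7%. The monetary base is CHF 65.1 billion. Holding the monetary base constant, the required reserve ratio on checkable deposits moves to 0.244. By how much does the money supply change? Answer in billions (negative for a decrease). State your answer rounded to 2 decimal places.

Initially m₁ = 1 / (0.07) ≈ 14.28571, so M₁ = 14.28571 × 65.1 ≈ 929.9997 billion.
After the change m₂ = 1 / (0.244) ≈ 4.09836, so M₂ = 4.09836 × 65.1 ≈ 266.8032 billion.
ΔM = M₂ − M₁ = 266.8032 − 929.9997 = -663.1965 billion.

-663.20 billion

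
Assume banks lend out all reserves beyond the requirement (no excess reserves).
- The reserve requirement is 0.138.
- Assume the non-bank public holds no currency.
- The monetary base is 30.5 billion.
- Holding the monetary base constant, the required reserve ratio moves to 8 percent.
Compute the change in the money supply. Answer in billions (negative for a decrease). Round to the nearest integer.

Initially m₁ = 1 / (0.138) ≈ 7.2464, so M₁ = 7.2464 × 30.5 = 221.0152 billion.
After the change m₂ = 1 / (0.08) = 12.5, so M₂ = 12.5 × 30.5 = 381.25 billion.
ΔM = M₂ − M₁ = 381.25 − 221.0152 = 160.2348 billion.

160 billion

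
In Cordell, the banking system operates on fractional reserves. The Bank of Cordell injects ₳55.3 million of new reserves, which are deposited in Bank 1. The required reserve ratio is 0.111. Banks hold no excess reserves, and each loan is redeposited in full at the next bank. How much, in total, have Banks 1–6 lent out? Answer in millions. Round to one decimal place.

Bank i lends (1 − rr)^i of the original deposit: Bank 1 lends 55.3·0.8890 = 49.1617, Bank 2 lends 55.3·0.8890² ≈ 43.7048, and so on.
Summing a geometric series: total = 55.3·[0.8890·(1 − 0.8890^6) / (1 − 0.8890)] ≈ 224.2658 million.

₳224.3 million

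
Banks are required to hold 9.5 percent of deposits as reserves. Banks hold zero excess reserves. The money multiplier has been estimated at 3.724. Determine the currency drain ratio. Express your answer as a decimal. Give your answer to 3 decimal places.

Using m = 3.724. From m = (1 + c)/(c + rr + e), rearranging gives 1 + c = m·(c + rr + e), so c·(1 − m) = m·(rr + e) − 1.
Hence c = [m·(rr + e) − 1]/(1 − m) = [3.724 × (0.095 + 0) − 1] / (1 − 3.724) ≈ 0.237232.

0.237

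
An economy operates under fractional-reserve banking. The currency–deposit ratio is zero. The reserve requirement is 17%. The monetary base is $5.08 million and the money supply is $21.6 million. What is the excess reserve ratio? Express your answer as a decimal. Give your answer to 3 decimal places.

0.065

Using m = M/MB = 21.6/5.08 ≈ 4.251969. Since m = (1 + c)/(c + rr + e), the denominator satisfies c + rr + e = (1 + c)/m = (1 + 0) / 4.251969 ≈ 0.235185.
With c = 0 and rr = 0.17, the excess reserve ratio is 0.235185 − 0 − 0.17 = 0.065185.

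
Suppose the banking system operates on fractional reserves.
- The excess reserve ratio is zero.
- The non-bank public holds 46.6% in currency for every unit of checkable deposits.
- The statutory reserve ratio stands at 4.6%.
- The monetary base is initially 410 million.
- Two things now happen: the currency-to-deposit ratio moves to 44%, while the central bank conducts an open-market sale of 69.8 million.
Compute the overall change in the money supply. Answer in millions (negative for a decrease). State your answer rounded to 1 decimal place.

Before: m₁ = (1 + 0.466) / (0.046 + 0.466) ≈ 2.86328, MB₁ = 410, so M₁ = 2.86328 × 410 = 1173.9448 million.
After: m₂ = (1 + 0.44) / (0.046 + 0.44) ≈ 2.96296, MB₂ = 410 − 69.8 = 340.2, so M₂ = 2.96296 × 340.2 ≈ 1007.999 million.
ΔM = M₂ − M₁ = 1007.999 − 1173.9448 = -165.9458 million.

-165.9 million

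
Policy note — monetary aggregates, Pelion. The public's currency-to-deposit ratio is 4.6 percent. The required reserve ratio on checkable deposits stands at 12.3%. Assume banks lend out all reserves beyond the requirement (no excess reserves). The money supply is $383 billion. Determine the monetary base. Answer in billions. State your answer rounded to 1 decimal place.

$61.9 billion

The money multiplier is m = (1 + c) / (rr + c) = (1 + 0.046) / (0.123 + 0.046) ≈ 6.18935.
MB = M / m = 383 / 6.18935 ≈ 61.8805 billion.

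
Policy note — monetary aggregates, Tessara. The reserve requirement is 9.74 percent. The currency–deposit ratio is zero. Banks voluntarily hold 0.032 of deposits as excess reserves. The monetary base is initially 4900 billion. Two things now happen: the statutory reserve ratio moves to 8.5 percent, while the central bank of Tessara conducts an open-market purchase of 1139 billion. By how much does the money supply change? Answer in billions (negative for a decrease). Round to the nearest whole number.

Before: m₁ = 1 / (0.0974 + 0.032) ≈ 7.72798, MB₁ = 4900, so M₁ = 7.72798 × 4900 = 37867.102 billion.
After: m₂ = 1 / (0.085 + 0.032) ≈ 8.54701, MB₂ = 4900 + 1139 = 6039, so M₂ = 8.54701 × 6039 ≈ 51615.3934 billion.
ΔM = M₂ − M₁ = 51615.3934 − 37867.102 = 13748.2914 billion.

13748 billion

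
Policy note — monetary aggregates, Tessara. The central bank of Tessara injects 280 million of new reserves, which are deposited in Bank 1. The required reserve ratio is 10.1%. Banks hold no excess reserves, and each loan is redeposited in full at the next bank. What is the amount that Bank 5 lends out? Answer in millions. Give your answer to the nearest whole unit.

164 million

Each bank lends a fraction (1 − rr) = 0.8990 of the deposit it receives, so Bank 5 receives 280·0.8990^4 and lends 280·0.8990^5 ≈ 164.4207 million.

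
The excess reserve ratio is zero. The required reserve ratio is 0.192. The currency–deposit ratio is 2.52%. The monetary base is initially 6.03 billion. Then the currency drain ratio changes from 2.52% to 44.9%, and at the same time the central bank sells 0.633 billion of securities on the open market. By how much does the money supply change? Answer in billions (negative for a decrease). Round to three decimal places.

Before: m₁ = (1 + 0.0252) / (0.192 + 0.0252) ≈ 4.72007, MB₁ = 6.03, so M₁ = 4.72007 × 6.03 ≈ 28.462 billion.
After: m₂ = (1 + 0.449) / (0.192 + 0.449) ≈ 2.26053, MB₂ = 6.03 − 0.633 = 5.397, so M₂ = 2.26053 × 5.397 ≈ 12.2001 billion.
ΔM = M₂ − M₁ = 12.2001 − 28.462 = -16.2619 billion.

-16.262 billion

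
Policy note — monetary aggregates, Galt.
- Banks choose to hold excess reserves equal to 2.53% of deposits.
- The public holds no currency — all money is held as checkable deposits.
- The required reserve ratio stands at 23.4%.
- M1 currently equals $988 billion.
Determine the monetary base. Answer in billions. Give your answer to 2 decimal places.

The money multiplier is m = 1 / (rr + e) = 1 / (0.234 + 0.0253) ≈ 3.856537.
MB = M / m = 988 / 3.856537 ≈ 256.1884 billion.

$256.19 billion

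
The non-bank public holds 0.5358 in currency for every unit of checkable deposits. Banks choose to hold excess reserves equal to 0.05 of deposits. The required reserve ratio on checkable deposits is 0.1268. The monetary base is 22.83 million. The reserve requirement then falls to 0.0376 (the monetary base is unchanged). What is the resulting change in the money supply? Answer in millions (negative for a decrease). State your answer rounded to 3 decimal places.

Initially m₁ = (1 + 0.5358) / (0.1268 + 0.05 + 0.5358) ≈ 2.155206, so M₁ = 2.155206 × 22.83 ≈ 49.2034 million.
After the change m₂ = (1 + 0.5358) / (0.0376 + 0.05 + 0.5358) ≈ 2.463587, so M₂ = 2.463587 × 22.83 ≈ 56.2437 million.
ΔM = M₂ − M₁ = 56.2437 − 49.2034 = 7.0403 million.

7.040 million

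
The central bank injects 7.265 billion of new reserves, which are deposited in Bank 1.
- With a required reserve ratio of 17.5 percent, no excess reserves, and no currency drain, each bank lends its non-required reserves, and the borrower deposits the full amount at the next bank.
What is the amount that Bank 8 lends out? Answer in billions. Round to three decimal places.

Each bank lends a fraction (1 − rr) = 0.8250 of the deposit it receives, so Bank 8 receives 7.265·0.8250^7 and lends 7.265·0.8250^8 ≈ 1.5591 billion.

1.559 billion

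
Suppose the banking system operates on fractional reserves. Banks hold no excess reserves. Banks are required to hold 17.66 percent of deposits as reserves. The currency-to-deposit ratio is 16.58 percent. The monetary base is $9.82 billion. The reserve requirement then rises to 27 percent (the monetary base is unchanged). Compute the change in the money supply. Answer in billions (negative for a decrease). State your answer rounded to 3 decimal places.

Initially m₁ = (1 + 0.1658) / (0.1766 + 0.1658) ≈ 3.40479, so M₁ = 3.40479 × 9.82 ≈ 33.435 billion.
After the change m₂ = (1 + 0.1658) / (0.27 + 0.1658) ≈ 2.67508, so M₂ = 2.67508 × 9.82 ≈ 26.2693 billion.
ΔM = M₂ − M₁ = 26.2693 − 33.435 = -7.1657 billion.

-7.166 billion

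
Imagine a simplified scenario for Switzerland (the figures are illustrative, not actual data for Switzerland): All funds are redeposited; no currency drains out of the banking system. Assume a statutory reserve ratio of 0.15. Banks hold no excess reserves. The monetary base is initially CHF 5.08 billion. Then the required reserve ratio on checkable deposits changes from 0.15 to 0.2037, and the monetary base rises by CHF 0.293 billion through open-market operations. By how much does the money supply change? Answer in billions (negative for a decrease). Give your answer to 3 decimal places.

-7.490 billion

Before: m₁ = 1 / (0.15) ≈ 6.66667, MB₁ = 5.08, so M₁ = 6.66667 × 5.08 ≈ 33.8667 billion.
After: m₂ = 1 / (0.2037) ≈ 4.90918, MB₂ = 5.08 + 0.293 = 5.373, so M₂ = 4.90918 × 5.373 ≈ 26.377 billion.
ΔM = M₂ − M₁ = 26.377 − 33.8667 = -7.4897 billion.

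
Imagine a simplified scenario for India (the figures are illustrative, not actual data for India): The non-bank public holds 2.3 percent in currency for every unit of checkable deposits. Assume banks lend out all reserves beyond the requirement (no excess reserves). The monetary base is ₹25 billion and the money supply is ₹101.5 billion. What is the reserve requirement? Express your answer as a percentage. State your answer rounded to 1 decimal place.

22.9%

Using m = M/MB = 101.5/25 = 4.060000. Since m = (1 + c)/(c + rr + e), the denominator satisfies c + rr + e = (1 + c)/m = (1 + 0.023) / 4.060000 ≈ 0.251970.
With c = 0.023 and e = 0, the reserve requirement is 0.251970 − 0.023 − 0 = 0.22897.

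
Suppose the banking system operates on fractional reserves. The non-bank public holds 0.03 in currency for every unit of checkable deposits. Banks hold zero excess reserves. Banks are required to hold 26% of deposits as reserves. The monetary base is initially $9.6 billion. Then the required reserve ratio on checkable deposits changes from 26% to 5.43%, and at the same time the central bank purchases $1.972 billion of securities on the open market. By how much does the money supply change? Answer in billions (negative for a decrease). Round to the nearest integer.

$107 billion

Before: m₁ = (1 + 0.03) / (0.26 + 0.03) ≈ 3.5517, MB₁ = 9.6, so M₁ = 3.5517 × 9.6 ≈ 34.0963 billion.
After: m₂ = (1 + 0.03) / (0.0543 + 0.03) ≈ 12.2183, MB₂ = 9.6 + 1.972 = 11.572, so M₂ = 12.2183 × 11.572 ≈ 141.3902 billion.
ΔM = M₂ − M₁ = 141.3902 − 34.0963 = 107.2939 billion.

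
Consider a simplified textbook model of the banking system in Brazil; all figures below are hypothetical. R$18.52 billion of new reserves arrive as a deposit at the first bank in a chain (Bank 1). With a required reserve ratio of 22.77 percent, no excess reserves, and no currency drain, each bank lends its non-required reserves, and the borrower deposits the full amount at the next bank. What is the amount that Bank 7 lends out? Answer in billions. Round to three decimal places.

R$3.035 billion

Each bank lends a fraction (1 − rr) = 0.7723 of the deposit it receives, so Bank 7 receives 18.52·0.7723^6 and lends 18.52·0.7723^7 ≈ 3.0349 billion.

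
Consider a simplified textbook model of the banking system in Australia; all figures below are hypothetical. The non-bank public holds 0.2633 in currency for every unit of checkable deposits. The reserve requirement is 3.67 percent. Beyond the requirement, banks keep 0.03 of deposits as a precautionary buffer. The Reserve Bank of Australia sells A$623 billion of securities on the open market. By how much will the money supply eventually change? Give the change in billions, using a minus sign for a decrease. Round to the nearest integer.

The money multiplier is m = (1 + c) / (rr + e + c) = (1 + 0.2633) / (0.0367 + 0.03 + 0.2633) ≈ 3.8282.
The sale removes 623 billion of base, so ΔM = m × ΔMB = 3.8282 × (−623) = -2384.9686 billion.

-2385 billion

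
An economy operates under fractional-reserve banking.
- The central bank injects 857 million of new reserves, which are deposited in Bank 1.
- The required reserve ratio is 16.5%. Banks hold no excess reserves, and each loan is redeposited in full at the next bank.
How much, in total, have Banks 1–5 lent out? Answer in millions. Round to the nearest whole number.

Bank i lends (1 − rr)^i of the original deposit: Bank 1 lends 857·0.8350 = 715.5950, Bank 2 lends 857·0.8350² ≈ 597.5218, and so on.
Summing a geometric series: total = 857·[0.8350·(1 − 0.8350^5) / (1 − 0.8350)] ≈ 2576.5217 million.

2577 million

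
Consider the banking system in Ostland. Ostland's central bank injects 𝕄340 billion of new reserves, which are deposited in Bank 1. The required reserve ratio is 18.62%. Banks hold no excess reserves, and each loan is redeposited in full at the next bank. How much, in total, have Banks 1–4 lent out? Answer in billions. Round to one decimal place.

Bank i lends (1 − rr)^i of the original deposit: Bank 1 lends 340·0.8138 = 276.6920, Bank 2 lends 340·0.8138² ≈ 225.1719, and so on.
Summing a geometric series: total = 340·[0.8138·(1 − 0.8138^4) / (1 − 0.8138)] ≈ 834.2336 billion.

𝕄834.2 billion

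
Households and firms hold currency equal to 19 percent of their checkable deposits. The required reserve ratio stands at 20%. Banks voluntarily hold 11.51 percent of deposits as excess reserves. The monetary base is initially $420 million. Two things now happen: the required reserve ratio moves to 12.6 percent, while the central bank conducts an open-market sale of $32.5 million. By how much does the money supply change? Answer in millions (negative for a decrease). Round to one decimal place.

$80.1 million

Before: m₁ = (1 + 0.19) / (0.2 + 0.1151 + 0.19) ≈ 2.35597, MB₁ = 420, so M₁ = 2.35597 × 420 = 989.5074 million.
After: m₂ = (1 + 0.19) / (0.126 + 0.1151 + 0.19) ≈ 2.76038, MB₂ = 420 − 32.5 = 387.5, so M₂ = 2.76038 × 387.5 ≈ 1069.6472 million.
ΔM = M₂ − M₁ = 1069.6472 − 989.5074 = 80.1398 million.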